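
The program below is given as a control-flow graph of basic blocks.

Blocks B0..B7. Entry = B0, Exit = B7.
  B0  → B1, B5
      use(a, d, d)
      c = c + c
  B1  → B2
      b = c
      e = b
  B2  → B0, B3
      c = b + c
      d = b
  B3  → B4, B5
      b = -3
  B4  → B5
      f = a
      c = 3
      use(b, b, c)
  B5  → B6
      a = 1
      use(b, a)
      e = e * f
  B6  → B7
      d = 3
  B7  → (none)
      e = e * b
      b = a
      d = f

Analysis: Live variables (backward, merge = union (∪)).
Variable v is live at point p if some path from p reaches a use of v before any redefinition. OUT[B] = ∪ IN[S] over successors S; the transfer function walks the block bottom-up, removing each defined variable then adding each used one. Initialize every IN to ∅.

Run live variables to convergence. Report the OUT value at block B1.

Converged values:
  B0:   IN={a, b, c, d, e, f}   OUT={a, b, c, e, f}
  B1:   IN={a, c, f}   OUT={a, b, c, e, f}
  B2:   IN={a, b, c, e, f}   OUT={a, b, c, d, e, f}
  B3:   IN={a, e, f}   OUT={a, b, e, f}
  B4:   IN={a, b, e}   OUT={b, e, f}
  B5:   IN={b, e, f}   OUT={a, b, e, f}
  B6:   IN={a, b, e, f}   OUT={a, b, e, f}
  B7:   IN={a, b, e, f}   OUT={}

Merge at B1: OUT[B1] = IN[B2] = {a, b, c, e, f}

Answer: {a, b, c, e, f}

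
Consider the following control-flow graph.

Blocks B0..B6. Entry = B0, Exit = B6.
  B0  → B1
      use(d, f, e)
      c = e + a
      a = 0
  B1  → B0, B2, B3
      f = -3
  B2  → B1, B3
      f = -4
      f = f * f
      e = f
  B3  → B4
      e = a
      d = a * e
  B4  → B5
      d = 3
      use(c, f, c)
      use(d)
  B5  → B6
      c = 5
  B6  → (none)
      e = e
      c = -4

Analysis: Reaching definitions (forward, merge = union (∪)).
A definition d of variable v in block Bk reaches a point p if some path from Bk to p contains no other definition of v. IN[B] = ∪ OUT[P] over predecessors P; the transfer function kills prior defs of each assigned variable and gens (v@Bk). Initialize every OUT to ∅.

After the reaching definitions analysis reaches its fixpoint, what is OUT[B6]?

Fixpoint table:
  B0:   IN={a@B0, c@B0, e@B2, f@B1}   OUT={a@B0, c@B0, e@B2, f@B1}
  B1:   IN={a@B0, c@B0, e@B2, f@B1, f@B2}   OUT={a@B0, c@B0, e@B2, f@B1}
  B2:   IN={a@B0, c@B0, e@B2, f@B1}   OUT={a@B0, c@B0, e@B2, f@B2}
  B3:   IN={a@B0, c@B0, e@B2, f@B1, f@B2}   OUT={a@B0, c@B0, d@B3, e@B3, f@B1, f@B2}
  B4:   IN={a@B0, c@B0, d@B3, e@B3, f@B1, f@B2}   OUT={a@B0, c@B0, d@B4, e@B3, f@B1, f@B2}
  B5:   IN={a@B0, c@B0, d@B4, e@B3, f@B1, f@B2}   OUT={a@B0, c@B5, d@B4, e@B3, f@B1, f@B2}
  B6:   IN={a@B0, c@B5, d@B4, e@B3, f@B1, f@B2}   OUT={a@B0, c@B6, d@B4, e@B6, f@B1, f@B2}

Merge at B6: IN[B6] = OUT[B5] = {a@B0, c@B5, d@B4, e@B3, f@B1, f@B2}
Applying B6's transfer function to that IN value gives OUT[B6] (row B6 above).

Answer: {a@B0, c@B6, d@B4, e@B6, f@B1, f@B2}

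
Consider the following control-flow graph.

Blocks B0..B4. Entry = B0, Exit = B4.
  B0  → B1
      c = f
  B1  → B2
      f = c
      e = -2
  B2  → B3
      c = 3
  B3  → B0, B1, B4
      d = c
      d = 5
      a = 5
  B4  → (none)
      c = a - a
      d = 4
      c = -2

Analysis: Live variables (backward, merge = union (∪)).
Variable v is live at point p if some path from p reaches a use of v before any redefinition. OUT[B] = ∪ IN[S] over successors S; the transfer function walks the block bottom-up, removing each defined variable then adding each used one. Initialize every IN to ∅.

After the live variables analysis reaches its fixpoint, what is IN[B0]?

Answer: {f}

Trace:
Fixpoint table:
  B0:   IN={f}   OUT={c}
  B1:   IN={c}   OUT={f}
  B2:   IN={f}   OUT={c, f}
  B3:   IN={c, f}   OUT={a, c, f}
  B4:   IN={a}   OUT={}

Merge at B0: OUT[B0] = IN[B1] = {c}
Applying B0's transfer function to that OUT value gives IN[B0] (row B0 above).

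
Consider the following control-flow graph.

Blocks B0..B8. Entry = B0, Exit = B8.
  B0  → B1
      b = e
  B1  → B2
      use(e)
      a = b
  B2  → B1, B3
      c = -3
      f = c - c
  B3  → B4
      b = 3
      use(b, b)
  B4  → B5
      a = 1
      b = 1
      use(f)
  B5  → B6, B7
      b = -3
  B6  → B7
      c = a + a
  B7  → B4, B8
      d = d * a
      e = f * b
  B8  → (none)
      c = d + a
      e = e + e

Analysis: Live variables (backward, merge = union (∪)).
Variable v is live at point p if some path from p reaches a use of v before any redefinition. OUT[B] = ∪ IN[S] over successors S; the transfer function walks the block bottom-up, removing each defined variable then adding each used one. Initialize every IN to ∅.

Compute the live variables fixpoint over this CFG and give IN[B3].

Answer: {d, f}

Trace:
Converged values:
  B0: | IN={d, e} | OUT={b, d, e}
  B1: | IN={b, d, e} | OUT={b, d, e}
  B2: | IN={b, d, e} | OUT={b, d, e, f}
  B3: | IN={d, f} | OUT={d, f}
  B4: | IN={d, f} | OUT={a, d, f}
  B5: | IN={a, d, f} | OUT={a, b, d, f}
  B6: | IN={a, b, d, f} | OUT={a, b, d, f}
  B7: | IN={a, b, d, f} | OUT={a, d, e, f}
  B8: | IN={a, d, e} | OUT={}

Merge at B3: OUT[B3] = IN[B4] = {d, f}
Applying B3's transfer function to that OUT value gives IN[B3] (row B3 above).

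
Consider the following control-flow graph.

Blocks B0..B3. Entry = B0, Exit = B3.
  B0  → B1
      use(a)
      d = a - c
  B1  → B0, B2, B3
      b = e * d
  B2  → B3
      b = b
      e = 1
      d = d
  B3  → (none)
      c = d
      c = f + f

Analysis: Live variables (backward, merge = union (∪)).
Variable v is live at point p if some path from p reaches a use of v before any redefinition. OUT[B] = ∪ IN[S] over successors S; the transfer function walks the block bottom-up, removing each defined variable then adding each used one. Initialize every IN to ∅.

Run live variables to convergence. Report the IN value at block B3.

Answer: {d, f}

Working:
Fixpoint table:
  B0:  IN={a, c, e, f}  OUT={a, c, d, e, f}
  B1:  IN={a, c, d, e, f}  OUT={a, b, c, d, e, f}
  B2:  IN={b, d, f}  OUT={d, f}
  B3:  IN={d, f}  OUT={}

B3 is the boundary node: OUT[B3] = {}
Applying B3's transfer function to that OUT value gives IN[B3] (row B3 above).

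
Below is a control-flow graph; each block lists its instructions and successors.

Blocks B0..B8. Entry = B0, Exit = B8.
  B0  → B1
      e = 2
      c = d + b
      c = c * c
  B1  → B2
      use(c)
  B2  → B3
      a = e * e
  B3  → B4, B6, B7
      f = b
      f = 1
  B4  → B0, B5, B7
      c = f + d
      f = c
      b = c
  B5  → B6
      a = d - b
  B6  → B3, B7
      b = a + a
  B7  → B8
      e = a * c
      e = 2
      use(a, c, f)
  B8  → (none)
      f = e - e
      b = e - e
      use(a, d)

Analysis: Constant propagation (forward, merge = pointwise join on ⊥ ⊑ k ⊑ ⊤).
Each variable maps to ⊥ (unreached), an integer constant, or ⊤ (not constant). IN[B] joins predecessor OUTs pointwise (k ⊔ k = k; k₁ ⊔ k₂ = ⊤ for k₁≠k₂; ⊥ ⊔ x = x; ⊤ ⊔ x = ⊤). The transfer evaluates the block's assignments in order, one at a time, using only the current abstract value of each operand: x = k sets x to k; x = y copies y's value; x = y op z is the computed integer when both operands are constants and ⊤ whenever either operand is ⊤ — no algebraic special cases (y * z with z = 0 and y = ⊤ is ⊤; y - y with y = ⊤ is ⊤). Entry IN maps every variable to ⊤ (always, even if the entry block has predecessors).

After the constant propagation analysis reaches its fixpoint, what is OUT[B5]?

Answer: {a: ⊤, b: ⊤, c: ⊤, d: ⊤, e: 2, f: ⊤}

Derivation:
Per-block solution:
  B0:   IN=(all ⊤)   OUT={e:2; rest ⊤}
  B1:   IN={e:2; rest ⊤}   OUT={e:2; rest ⊤}
  B2:   IN={e:2; rest ⊤}   OUT={a:4, e:2; rest ⊤}
  B3:   IN={e:2; rest ⊤}   OUT={e:2, f:1; rest ⊤}
  B4:   IN={e:2, f:1; rest ⊤}   OUT={e:2; rest ⊤}
  B5:   IN={e:2; rest ⊤}   OUT={e:2; rest ⊤}
  B6:   IN={e:2; rest ⊤}   OUT={e:2; rest ⊤}
  B7:   IN={e:2; rest ⊤}   OUT={e:2; rest ⊤}
  B8:   IN={e:2; rest ⊤}   OUT={b:0, e:2, f:0; rest ⊤}

Merge at B5: IN[B5] = OUT[B4] = {a: ⊤, b: ⊤, c: ⊤, d: ⊤, e: 2, f: ⊤}
Applying B5's transfer function to that IN value gives OUT[B5] (row B5 above).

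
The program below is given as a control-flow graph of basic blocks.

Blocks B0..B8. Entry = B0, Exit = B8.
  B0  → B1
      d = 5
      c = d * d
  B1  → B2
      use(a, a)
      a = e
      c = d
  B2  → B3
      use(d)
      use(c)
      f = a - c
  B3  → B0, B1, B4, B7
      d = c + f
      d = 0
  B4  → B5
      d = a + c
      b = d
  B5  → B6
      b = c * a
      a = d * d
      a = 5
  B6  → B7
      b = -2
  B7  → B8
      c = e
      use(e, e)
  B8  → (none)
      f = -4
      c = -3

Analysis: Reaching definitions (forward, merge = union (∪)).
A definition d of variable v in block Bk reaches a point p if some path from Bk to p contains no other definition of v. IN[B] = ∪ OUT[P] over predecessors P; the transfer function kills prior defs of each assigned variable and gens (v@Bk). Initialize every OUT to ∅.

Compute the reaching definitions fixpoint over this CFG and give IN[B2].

Converged values:
  B0:   IN={a@B1, c@B1, d@B3, f@B2}   OUT={a@B1, c@B0, d@B0, f@B2}
  B1:   IN={a@B1, c@B0, c@B1, d@B0, d@B3, f@B2}   OUT={a@B1, c@B1, d@B0, d@B3, f@B2}
  B2:   IN={a@B1, c@B1, d@B0, d@B3, f@B2}   OUT={a@B1, c@B1, d@B0, d@B3, f@B2}
  B3:   IN={a@B1, c@B1, d@B0, d@B3, f@B2}   OUT={a@B1, c@B1, d@B3, f@B2}
  B4:   IN={a@B1, c@B1, d@B3, f@B2}   OUT={a@B1, b@B4, c@B1, d@B4, f@B2}
  B5:   IN={a@B1, b@B4, c@B1, d@B4, f@B2}   OUT={a@B5, b@B5, c@B1, d@B4, f@B2}
  B6:   IN={a@B5, b@B5, c@B1, d@B4, f@B2}   OUT={a@B5, b@B6, c@B1, d@B4, f@B2}
  B7:   IN={a@B1, a@B5, b@B6, c@B1, d@B3, d@B4, f@B2}   OUT={a@B1, a@B5, b@B6, c@B7, d@B3, d@B4, f@B2}
  B8:   IN={a@B1, a@B5, b@B6, c@B7, d@B3, d@B4, f@B2}   OUT={a@B1, a@B5, b@B6, c@B8, d@B3, d@B4, f@B8}

Merge at B2: IN[B2] = OUT[B1] = {a@B1, c@B1, d@B0, d@B3, f@B2}

Answer: {a@B1, c@B1, d@B0, d@B3, f@B2}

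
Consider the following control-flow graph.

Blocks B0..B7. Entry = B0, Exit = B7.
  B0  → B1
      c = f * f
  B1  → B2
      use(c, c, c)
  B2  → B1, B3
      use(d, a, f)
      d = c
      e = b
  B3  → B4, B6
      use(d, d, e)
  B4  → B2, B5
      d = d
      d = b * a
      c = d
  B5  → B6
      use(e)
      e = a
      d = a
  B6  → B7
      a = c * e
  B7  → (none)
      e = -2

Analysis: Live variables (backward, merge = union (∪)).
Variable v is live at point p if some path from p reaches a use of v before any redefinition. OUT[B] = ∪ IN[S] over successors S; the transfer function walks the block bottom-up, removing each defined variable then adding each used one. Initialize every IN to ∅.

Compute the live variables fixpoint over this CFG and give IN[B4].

Answer: {a, b, d, e, f}

Derivation:
Per-block solution:
  B0:  IN={a, b, d, f}  OUT={a, b, c, d, f}
  B1:  IN={a, b, c, d, f}  OUT={a, b, c, d, f}
  B2:  IN={a, b, c, d, f}  OUT={a, b, c, d, e, f}
  B3:  IN={a, b, c, d, e, f}  OUT={a, b, c, d, e, f}
  B4:  IN={a, b, d, e, f}  OUT={a, b, c, d, e, f}
  B5:  IN={a, c, e}  OUT={c, e}
  B6:  IN={c, e}  OUT={}
  B7:  IN={}  OUT={}

Merge at B4: OUT[B4] = IN[B2] ⊔ IN[B5] = {a, b, c, d, e, f}
Applying B4's transfer function to that OUT value gives IN[B4] (row B4 above).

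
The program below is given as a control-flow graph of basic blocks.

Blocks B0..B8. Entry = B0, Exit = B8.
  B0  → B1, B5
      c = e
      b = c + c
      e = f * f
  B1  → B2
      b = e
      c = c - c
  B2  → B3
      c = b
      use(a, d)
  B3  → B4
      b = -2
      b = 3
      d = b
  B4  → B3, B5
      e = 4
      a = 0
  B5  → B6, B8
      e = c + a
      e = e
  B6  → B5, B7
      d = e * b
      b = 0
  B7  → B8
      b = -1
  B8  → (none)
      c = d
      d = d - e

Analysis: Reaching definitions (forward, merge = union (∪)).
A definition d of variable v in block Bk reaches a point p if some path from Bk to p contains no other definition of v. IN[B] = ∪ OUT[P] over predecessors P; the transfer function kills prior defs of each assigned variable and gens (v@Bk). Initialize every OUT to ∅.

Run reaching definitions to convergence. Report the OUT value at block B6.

Answer: {a@B4, b@B6, c@B0, c@B2, d@B6, e@B5}

Derivation:
Per-block solution:
  B0: | IN={} | OUT={b@B0, c@B0, e@B0}
  B1: | IN={b@B0, c@B0, e@B0} | OUT={b@B1, c@B1, e@B0}
  B2: | IN={b@B1, c@B1, e@B0} | OUT={b@B1, c@B2, e@B0}
  B3: | IN={a@B4, b@B1, b@B3, c@B2, d@B3, e@B0, e@B4} | OUT={a@B4, b@B3, c@B2, d@B3, e@B0, e@B4}
  B4: | IN={a@B4, b@B3, c@B2, d@B3, e@B0, e@B4} | OUT={a@B4, b@B3, c@B2, d@B3, e@B4}
  B5: | IN={a@B4, b@B0, b@B3, b@B6, c@B0, c@B2, d@B3, d@B6, e@B0, e@B4, e@B5} | OUT={a@B4, b@B0, b@B3, b@B6, c@B0, c@B2, d@B3, d@B6, e@B5}
  B6: | IN={a@B4, b@B0, b@B3, b@B6, c@B0, c@B2, d@B3, d@B6, e@B5} | OUT={a@B4, b@B6, c@B0, c@B2, d@B6, e@B5}
  B7: | IN={a@B4, b@B6, c@B0, c@B2, d@B6, e@B5} | OUT={a@B4, b@B7, c@B0, c@B2, d@B6, e@B5}
  B8: | IN={a@B4, b@B0, b@B3, b@B6, b@B7, c@B0, c@B2, d@B3, d@B6, e@B5} | OUT={a@B4, b@B0, b@B3, b@B6, b@B7, c@B8, d@B8, e@B5}

Merge at B6: IN[B6] = OUT[B5] = {a@B4, b@B0, b@B3, b@B6, c@B0, c@B2, d@B3, d@B6, e@B5}
Applying B6's transfer function to that IN value gives OUT[B6] (row B6 above).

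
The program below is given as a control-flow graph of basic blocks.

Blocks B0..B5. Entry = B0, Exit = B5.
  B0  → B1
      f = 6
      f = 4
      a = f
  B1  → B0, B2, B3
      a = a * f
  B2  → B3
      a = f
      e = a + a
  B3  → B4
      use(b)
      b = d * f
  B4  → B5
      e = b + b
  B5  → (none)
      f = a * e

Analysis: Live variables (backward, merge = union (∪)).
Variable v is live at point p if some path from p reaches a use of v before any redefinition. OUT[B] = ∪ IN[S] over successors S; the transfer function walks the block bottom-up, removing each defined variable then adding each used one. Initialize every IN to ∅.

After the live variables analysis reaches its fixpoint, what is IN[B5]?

Converged values:
  B0:  IN={b, d}  OUT={a, b, d, f}
  B1:  IN={a, b, d, f}  OUT={a, b, d, f}
  B2:  IN={b, d, f}  OUT={a, b, d, f}
  B3:  IN={a, b, d, f}  OUT={a, b}
  B4:  IN={a, b}  OUT={a, e}
  B5:  IN={a, e}  OUT={}

B5 is the boundary node: OUT[B5] = {}
Applying B5's transfer function to that OUT value gives IN[B5] (row B5 above).

Answer: {a, e}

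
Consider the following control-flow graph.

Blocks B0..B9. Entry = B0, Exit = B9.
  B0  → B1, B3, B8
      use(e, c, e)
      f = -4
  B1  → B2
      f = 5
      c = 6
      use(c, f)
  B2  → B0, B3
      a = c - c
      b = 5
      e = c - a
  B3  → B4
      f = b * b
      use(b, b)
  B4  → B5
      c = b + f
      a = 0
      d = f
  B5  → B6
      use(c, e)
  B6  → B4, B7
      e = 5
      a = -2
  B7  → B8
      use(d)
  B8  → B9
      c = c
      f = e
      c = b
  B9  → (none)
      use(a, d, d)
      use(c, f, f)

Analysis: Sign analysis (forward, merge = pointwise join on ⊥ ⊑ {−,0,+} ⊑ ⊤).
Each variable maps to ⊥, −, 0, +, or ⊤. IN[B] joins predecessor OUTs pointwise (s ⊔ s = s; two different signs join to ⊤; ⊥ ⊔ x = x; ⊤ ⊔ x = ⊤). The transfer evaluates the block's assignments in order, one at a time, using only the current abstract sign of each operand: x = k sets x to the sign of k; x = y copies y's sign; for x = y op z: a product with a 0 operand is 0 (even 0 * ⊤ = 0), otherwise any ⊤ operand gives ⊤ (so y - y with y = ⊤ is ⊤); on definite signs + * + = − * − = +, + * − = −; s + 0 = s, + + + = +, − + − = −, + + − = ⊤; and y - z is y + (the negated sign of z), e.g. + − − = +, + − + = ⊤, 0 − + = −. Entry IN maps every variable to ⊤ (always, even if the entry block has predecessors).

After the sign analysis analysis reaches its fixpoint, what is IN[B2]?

Converged values:
  B0:   IN=(all ⊤)   OUT={f:-; rest ⊤}
  B1:   IN={f:-; rest ⊤}   OUT={c:+, f:+; rest ⊤}
  B2:   IN={c:+, f:+; rest ⊤}   OUT={b:+, c:+, f:+; rest ⊤}
  B3:   IN=(all ⊤)   OUT=(all ⊤)
  B4:   IN=(all ⊤)   OUT={a:0; rest ⊤}
  B5:   IN={a:0; rest ⊤}   OUT={a:0; rest ⊤}
  B6:   IN={a:0; rest ⊤}   OUT={a:-, e:+; rest ⊤}
  B7:   IN={a:-, e:+; rest ⊤}   OUT={a:-, e:+; rest ⊤}
  B8:   IN=(all ⊤)   OUT=(all ⊤)
  B9:   IN=(all ⊤)   OUT=(all ⊤)

Merge at B2: IN[B2] = OUT[B1] = {a: ⊤, b: ⊤, c: +, d: ⊤, e: ⊤, f: +}

Answer: {a: ⊤, b: ⊤, c: +, d: ⊤, e: ⊤, f: +}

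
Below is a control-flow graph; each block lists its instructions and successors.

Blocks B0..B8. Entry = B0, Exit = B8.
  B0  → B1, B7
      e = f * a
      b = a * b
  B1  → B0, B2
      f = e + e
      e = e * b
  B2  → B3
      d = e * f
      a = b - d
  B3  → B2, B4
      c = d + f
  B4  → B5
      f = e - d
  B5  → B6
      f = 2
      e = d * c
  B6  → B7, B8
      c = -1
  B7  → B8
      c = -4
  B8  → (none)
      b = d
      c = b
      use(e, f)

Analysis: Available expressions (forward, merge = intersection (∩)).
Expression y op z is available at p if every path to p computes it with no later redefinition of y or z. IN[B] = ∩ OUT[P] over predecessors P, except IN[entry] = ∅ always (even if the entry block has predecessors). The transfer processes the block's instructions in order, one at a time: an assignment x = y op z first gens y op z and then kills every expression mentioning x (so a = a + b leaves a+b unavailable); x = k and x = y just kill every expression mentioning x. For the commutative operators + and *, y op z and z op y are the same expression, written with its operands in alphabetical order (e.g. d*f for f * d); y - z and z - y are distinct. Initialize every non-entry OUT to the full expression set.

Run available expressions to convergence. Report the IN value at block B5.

Answer: {b-d, e-d}

Trace:
Fixpoint table:
  B0:   IN={}   OUT={a*f}
  B1:   IN={a*f}   OUT={}
  B2:   IN={}   OUT={b-d, e*f}
  B3:   IN={b-d, e*f}   OUT={b-d, d+f, e*f}
  B4:   IN={b-d, d+f, e*f}   OUT={b-d, e-d}
  B5:   IN={b-d, e-d}   OUT={b-d, c*d}
  B6:   IN={b-d, c*d}   OUT={b-d}
  B7:   IN={}   OUT={}
  B8:   IN={}   OUT={}

Merge at B5: IN[B5] = OUT[B4] = {b-d, e-d}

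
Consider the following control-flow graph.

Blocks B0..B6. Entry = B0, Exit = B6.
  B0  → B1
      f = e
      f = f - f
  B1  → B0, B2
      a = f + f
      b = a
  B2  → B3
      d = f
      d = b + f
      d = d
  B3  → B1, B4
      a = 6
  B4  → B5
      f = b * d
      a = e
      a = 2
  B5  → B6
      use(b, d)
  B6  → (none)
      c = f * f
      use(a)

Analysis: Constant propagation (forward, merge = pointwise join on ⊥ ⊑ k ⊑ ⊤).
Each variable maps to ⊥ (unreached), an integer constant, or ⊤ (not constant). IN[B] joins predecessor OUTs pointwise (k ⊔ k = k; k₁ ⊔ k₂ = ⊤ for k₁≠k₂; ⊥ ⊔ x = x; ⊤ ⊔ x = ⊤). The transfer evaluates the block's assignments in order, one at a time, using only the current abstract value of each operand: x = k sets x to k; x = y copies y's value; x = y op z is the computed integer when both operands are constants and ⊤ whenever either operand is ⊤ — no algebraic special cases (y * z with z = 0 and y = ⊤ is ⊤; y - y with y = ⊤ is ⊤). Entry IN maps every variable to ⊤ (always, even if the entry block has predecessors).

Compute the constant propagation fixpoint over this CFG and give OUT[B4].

Answer: {a: 2, b: ⊤, c: ⊤, d: ⊤, e: ⊤, f: ⊤}

Trace:
Converged values:
  B0:  IN=(all ⊤)  OUT=(all ⊤)
  B1:  IN=(all ⊤)  OUT=(all ⊤)
  B2:  IN=(all ⊤)  OUT=(all ⊤)
  B3:  IN=(all ⊤)  OUT={a:6; rest ⊤}
  B4:  IN={a:6; rest ⊤}  OUT={a:2; rest ⊤}
  B5:  IN={a:2; rest ⊤}  OUT={a:2; rest ⊤}
  B6:  IN={a:2; rest ⊤}  OUT={a:2; rest ⊤}

Merge at B4: IN[B4] = OUT[B3] = {a: 6, b: ⊤, c: ⊤, d: ⊤, e: ⊤, f: ⊤}
Applying B4's transfer function to that IN value gives OUT[B4] (row B4 above).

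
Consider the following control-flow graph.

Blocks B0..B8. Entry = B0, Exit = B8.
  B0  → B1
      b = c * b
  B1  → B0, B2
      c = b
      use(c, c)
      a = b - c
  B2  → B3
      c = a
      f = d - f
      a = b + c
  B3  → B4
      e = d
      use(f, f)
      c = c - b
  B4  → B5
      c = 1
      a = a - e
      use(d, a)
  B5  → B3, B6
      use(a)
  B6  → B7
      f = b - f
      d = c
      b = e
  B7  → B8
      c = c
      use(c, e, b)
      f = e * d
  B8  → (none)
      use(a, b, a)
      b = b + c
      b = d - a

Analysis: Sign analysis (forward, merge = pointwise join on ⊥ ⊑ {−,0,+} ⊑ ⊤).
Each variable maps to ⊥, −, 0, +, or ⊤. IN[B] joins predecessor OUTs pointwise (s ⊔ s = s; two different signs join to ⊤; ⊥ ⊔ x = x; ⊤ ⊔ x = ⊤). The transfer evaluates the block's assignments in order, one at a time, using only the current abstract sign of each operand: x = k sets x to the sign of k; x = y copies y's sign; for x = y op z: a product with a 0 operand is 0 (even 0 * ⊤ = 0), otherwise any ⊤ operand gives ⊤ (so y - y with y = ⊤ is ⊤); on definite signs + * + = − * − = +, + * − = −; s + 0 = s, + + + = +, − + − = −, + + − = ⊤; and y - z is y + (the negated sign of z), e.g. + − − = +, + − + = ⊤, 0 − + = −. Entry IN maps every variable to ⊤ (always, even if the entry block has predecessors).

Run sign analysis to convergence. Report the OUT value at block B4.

Per-block solution:
  B0:   IN=(all ⊤)   OUT=(all ⊤)
  B1:   IN=(all ⊤)   OUT=(all ⊤)
  B2:   IN=(all ⊤)   OUT=(all ⊤)
  B3:   IN=(all ⊤)   OUT=(all ⊤)
  B4:   IN=(all ⊤)   OUT={c:+; rest ⊤}
  B5:   IN={c:+; rest ⊤}   OUT={c:+; rest ⊤}
  B6:   IN={c:+; rest ⊤}   OUT={c:+, d:+; rest ⊤}
  B7:   IN={c:+, d:+; rest ⊤}   OUT={c:+, d:+; rest ⊤}
  B8:   IN={c:+, d:+; rest ⊤}   OUT={c:+, d:+; rest ⊤}

Merge at B4: IN[B4] = OUT[B3] = {a: ⊤, b: ⊤, c: ⊤, d: ⊤, e: ⊤, f: ⊤}
Applying B4's transfer function to that IN value gives OUT[B4] (row B4 above).

Answer: {a: ⊤, b: ⊤, c: +, d: ⊤, e: ⊤, f: ⊤}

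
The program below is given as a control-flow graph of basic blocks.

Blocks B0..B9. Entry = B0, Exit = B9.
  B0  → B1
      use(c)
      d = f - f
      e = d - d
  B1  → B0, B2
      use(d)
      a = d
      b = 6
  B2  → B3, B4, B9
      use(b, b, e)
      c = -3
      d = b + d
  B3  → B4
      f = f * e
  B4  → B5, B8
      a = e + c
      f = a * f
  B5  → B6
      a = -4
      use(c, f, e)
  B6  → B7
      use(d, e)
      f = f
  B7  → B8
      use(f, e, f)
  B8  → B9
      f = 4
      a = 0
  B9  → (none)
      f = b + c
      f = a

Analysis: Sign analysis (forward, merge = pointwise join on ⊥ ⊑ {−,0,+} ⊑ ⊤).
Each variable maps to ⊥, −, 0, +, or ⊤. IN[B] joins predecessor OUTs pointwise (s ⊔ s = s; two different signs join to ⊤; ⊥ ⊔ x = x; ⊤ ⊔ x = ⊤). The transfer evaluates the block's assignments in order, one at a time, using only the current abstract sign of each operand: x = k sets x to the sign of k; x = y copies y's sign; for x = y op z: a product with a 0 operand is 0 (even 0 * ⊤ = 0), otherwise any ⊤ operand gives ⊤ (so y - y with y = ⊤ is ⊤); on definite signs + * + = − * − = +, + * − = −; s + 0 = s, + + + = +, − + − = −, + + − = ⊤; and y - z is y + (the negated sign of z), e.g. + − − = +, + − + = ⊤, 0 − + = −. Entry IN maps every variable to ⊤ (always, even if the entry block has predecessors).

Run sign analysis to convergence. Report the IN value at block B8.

Answer: {a: ⊤, b: +, c: -, d: ⊤, e: ⊤, f: ⊤}

Trace:
Converged values:
  B0:   IN=(all ⊤)   OUT=(all ⊤)
  B1:   IN=(all ⊤)   OUT={b:+; rest ⊤}
  B2:   IN={b:+; rest ⊤}   OUT={b:+, c:-; rest ⊤}
  B3:   IN={b:+, c:-; rest ⊤}   OUT={b:+, c:-; rest ⊤}
  B4:   IN={b:+, c:-; rest ⊤}   OUT={b:+, c:-; rest ⊤}
  B5:   IN={b:+, c:-; rest ⊤}   OUT={a:-, b:+, c:-; rest ⊤}
  B6:   IN={a:-, b:+, c:-; rest ⊤}   OUT={a:-, b:+, c:-; rest ⊤}
  B7:   IN={a:-, b:+, c:-; rest ⊤}   OUT={a:-, b:+, c:-; rest ⊤}
  B8:   IN={b:+, c:-; rest ⊤}   OUT={a:0, b:+, c:-, f:+; rest ⊤}
  B9:   IN={b:+, c:-; rest ⊤}   OUT={b:+, c:-; rest ⊤}

Merge at B8: IN[B8] = OUT[B4] ⊔ OUT[B7] = {a: ⊤, b: +, c: -, d: ⊤, e: ⊤, f: ⊤}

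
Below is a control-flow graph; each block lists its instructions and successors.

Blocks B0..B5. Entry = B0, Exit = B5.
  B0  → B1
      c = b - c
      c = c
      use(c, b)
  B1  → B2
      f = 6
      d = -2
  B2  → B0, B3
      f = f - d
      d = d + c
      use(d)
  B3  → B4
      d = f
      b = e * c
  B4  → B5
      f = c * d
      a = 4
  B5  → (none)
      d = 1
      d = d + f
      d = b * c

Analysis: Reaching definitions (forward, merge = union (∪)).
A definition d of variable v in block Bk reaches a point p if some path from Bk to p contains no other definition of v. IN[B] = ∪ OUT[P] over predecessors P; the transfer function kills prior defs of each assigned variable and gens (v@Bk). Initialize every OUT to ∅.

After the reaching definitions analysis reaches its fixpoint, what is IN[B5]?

Fixpoint table:
  B0:  IN={c@B0, d@B2, f@B2}  OUT={c@B0, d@B2, f@B2}
  B1:  IN={c@B0, d@B2, f@B2}  OUT={c@B0, d@B1, f@B1}
  B2:  IN={c@B0, d@B1, f@B1}  OUT={c@B0, d@B2, f@B2}
  B3:  IN={c@B0, d@B2, f@B2}  OUT={b@B3, c@B0, d@B3, f@B2}
  B4:  IN={b@B3, c@B0, d@B3, f@B2}  OUT={a@B4, b@B3, c@B0, d@B3, f@B4}
  B5:  IN={a@B4, b@B3, c@B0, d@B3, f@B4}  OUT={a@B4, b@B3, c@B0, d@B5, f@B4}

Merge at B5: IN[B5] = OUT[B4] = {a@B4, b@B3, c@B0, d@B3, f@B4}

Answer: {a@B4, b@B3, c@B0, d@B3, f@B4}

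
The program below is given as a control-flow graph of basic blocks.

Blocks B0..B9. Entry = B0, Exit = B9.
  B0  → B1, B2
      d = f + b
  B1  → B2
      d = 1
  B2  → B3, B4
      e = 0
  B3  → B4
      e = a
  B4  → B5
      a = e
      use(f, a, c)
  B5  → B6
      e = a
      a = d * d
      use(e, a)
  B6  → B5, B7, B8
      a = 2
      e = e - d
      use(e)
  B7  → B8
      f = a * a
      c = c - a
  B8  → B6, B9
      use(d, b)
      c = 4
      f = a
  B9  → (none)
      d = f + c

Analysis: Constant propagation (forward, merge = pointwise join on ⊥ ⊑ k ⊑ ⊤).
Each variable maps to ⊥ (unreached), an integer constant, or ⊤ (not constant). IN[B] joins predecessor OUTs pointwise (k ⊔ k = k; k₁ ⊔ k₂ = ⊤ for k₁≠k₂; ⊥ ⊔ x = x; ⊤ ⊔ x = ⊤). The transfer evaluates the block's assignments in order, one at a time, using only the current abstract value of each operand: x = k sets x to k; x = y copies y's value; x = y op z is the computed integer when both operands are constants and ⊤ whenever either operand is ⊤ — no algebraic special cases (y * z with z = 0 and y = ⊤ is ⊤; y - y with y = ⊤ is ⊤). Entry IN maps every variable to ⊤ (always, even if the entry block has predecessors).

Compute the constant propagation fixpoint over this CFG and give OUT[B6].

Converged values:
  B0: | IN=(all ⊤) | OUT=(all ⊤)
  B1: | IN=(all ⊤) | OUT={d:1; rest ⊤}
  B2: | IN=(all ⊤) | OUT={e:0; rest ⊤}
  B3: | IN={e:0; rest ⊤} | OUT=(all ⊤)
  B4: | IN=(all ⊤) | OUT=(all ⊤)
  B5: | IN=(all ⊤) | OUT=(all ⊤)
  B6: | IN=(all ⊤) | OUT={a:2; rest ⊤}
  B7: | IN={a:2; rest ⊤} | OUT={a:2, f:4; rest ⊤}
  B8: | IN={a:2; rest ⊤} | OUT={a:2, c:4, f:2; rest ⊤}
  B9: | IN={a:2, c:4, f:2; rest ⊤} | OUT={a:2, c:4, d:6, f:2; rest ⊤}

Merge at B6: IN[B6] = OUT[B5] ⊔ OUT[B8] = {a: ⊤, b: ⊤, c: ⊤, d: ⊤, e: ⊤, f: ⊤}
Applying B6's transfer function to that IN value gives OUT[B6] (row B6 above).

Answer: {a: 2, b: ⊤, c: ⊤, d: ⊤, e: ⊤, f: ⊤}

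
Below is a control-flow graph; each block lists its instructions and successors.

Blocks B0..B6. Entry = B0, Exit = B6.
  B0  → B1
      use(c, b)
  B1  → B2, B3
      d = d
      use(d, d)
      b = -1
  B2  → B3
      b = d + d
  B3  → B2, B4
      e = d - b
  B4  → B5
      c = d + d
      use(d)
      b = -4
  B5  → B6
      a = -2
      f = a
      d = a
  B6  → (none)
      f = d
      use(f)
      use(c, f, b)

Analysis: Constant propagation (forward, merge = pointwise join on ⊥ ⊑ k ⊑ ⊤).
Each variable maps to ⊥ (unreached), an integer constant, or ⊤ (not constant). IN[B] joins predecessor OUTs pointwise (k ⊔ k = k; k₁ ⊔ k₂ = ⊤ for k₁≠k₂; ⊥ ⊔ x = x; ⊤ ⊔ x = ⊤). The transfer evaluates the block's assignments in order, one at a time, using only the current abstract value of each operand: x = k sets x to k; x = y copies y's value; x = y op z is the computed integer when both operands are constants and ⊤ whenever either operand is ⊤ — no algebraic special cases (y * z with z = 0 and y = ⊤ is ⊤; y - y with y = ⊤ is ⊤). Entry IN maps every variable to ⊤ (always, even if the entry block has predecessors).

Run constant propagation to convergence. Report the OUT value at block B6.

Answer: {a: -2, b: -4, c: ⊤, d: -2, e: ⊤, f: -2}

Derivation:
Per-block solution:
  B0: | IN=(all ⊤) | OUT=(all ⊤)
  B1: | IN=(all ⊤) | OUT={b:-1; rest ⊤}
  B2: | IN=(all ⊤) | OUT=(all ⊤)
  B3: | IN=(all ⊤) | OUT=(all ⊤)
  B4: | IN=(all ⊤) | OUT={b:-4; rest ⊤}
  B5: | IN={b:-4; rest ⊤} | OUT={a:-2, b:-4, d:-2, f:-2; rest ⊤}
  B6: | IN={a:-2, b:-4, d:-2, f:-2; rest ⊤} | OUT={a:-2, b:-4, d:-2, f:-2; rest ⊤}

Merge at B6: IN[B6] = OUT[B5] = {a: -2, b: -4, c: ⊤, d: -2, e: ⊤, f: -2}
Applying B6's transfer function to that IN value gives OUT[B6] (row B6 above).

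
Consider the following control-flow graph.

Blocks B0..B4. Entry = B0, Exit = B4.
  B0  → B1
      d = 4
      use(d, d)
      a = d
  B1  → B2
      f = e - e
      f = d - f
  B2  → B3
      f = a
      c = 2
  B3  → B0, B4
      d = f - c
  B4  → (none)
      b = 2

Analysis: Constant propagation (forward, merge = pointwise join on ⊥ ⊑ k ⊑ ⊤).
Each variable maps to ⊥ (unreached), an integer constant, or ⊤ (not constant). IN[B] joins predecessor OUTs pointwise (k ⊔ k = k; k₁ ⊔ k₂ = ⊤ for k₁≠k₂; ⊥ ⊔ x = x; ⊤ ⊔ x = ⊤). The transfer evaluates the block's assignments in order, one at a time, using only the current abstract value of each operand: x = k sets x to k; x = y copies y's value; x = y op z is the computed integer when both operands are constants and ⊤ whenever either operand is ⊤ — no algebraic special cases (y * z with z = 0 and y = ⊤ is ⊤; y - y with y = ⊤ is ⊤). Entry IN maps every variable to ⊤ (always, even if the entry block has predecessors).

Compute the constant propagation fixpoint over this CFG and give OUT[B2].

Converged values:
  B0: | IN=(all ⊤) | OUT={a:4, d:4; rest ⊤}
  B1: | IN={a:4, d:4; rest ⊤} | OUT={a:4, d:4; rest ⊤}
  B2: | IN={a:4, d:4; rest ⊤} | OUT={a:4, c:2, d:4, f:4; rest ⊤}
  B3: | IN={a:4, c:2, d:4, f:4; rest ⊤} | OUT={a:4, c:2, d:2, f:4; rest ⊤}
  B4: | IN={a:4, c:2, d:2, f:4; rest ⊤} | OUT={a:4, b:2, c:2, d:2, f:4; rest ⊤}

Merge at B2: IN[B2] = OUT[B1] = {a: 4, b: ⊤, c: ⊤, d: 4, e: ⊤, f: ⊤}
Applying B2's transfer function to that IN value gives OUT[B2] (row B2 above).

Answer: {a: 4, b: ⊤, c: 2, d: 4, e: ⊤, f: 4}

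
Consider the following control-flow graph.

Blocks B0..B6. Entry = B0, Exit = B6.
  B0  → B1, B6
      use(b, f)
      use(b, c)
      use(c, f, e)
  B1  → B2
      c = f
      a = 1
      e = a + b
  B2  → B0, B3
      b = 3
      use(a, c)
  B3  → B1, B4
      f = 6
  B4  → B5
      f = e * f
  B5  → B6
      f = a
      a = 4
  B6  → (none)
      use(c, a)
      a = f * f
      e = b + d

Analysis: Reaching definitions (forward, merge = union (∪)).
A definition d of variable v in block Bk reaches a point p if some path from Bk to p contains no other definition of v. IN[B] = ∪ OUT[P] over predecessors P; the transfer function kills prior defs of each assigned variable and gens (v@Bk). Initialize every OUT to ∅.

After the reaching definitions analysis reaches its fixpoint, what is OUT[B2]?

Fixpoint table:
  B0:   IN={a@B1, b@B2, c@B1, e@B1, f@B3}   OUT={a@B1, b@B2, c@B1, e@B1, f@B3}
  B1:   IN={a@B1, b@B2, c@B1, e@B1, f@B3}   OUT={a@B1, b@B2, c@B1, e@B1, f@B3}
  B2:   IN={a@B1, b@B2, c@B1, e@B1, f@B3}   OUT={a@B1, b@B2, c@B1, e@B1, f@B3}
  B3:   IN={a@B1, b@B2, c@B1, e@B1, f@B3}   OUT={a@B1, b@B2, c@B1, e@B1, f@B3}
  B4:   IN={a@B1, b@B2, c@B1, e@B1, f@B3}   OUT={a@B1, b@B2, c@B1, e@B1, f@B4}
  B5:   IN={a@B1, b@B2, c@B1, e@B1, f@B4}   OUT={a@B5, b@B2, c@B1, e@B1, f@B5}
  B6:   IN={a@B1, a@B5, b@B2, c@B1, e@B1, f@B3, f@B5}   OUT={a@B6, b@B2, c@B1, e@B6, f@B3, f@B5}

Merge at B2: IN[B2] = OUT[B1] = {a@B1, b@B2, c@B1, e@B1, f@B3}
Applying B2's transfer function to that IN value gives OUT[B2] (row B2 above).

Answer: {a@B1, b@B2, c@B1, e@B1, f@B3}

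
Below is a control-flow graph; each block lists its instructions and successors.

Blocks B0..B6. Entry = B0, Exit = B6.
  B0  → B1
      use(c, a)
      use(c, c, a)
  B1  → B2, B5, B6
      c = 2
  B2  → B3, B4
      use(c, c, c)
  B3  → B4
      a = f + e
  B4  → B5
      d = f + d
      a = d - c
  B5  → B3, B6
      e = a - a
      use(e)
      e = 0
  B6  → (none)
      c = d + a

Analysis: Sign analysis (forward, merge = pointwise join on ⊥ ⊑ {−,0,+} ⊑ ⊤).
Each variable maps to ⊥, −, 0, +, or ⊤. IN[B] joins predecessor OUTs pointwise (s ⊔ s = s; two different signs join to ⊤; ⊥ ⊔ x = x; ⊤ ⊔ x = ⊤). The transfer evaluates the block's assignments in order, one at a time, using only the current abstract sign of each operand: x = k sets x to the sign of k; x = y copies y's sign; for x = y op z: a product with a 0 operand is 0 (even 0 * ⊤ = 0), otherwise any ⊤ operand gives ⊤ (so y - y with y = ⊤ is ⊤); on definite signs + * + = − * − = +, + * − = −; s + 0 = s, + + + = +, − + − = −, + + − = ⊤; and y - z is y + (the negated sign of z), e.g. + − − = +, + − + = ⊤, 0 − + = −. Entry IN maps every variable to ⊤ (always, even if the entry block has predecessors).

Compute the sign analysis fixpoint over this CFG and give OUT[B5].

Fixpoint table:
  B0: | IN=(all ⊤) | OUT=(all ⊤)
  B1: | IN=(all ⊤) | OUT={c:+; rest ⊤}
  B2: | IN={c:+; rest ⊤} | OUT={c:+; rest ⊤}
  B3: | IN={c:+; rest ⊤} | OUT={c:+; rest ⊤}
  B4: | IN={c:+; rest ⊤} | OUT={c:+; rest ⊤}
  B5: | IN={c:+; rest ⊤} | OUT={c:+, e:0; rest ⊤}
  B6: | IN={c:+; rest ⊤} | OUT=(all ⊤)

Merge at B5: IN[B5] = OUT[B1] ⊔ OUT[B4] = {a: ⊤, b: ⊤, c: +, d: ⊤, e: ⊤, f: ⊤}
Applying B5's transfer function to that IN value gives OUT[B5] (row B5 above).

Answer: {a: ⊤, b: ⊤, c: +, d: ⊤, e: 0, f: ⊤}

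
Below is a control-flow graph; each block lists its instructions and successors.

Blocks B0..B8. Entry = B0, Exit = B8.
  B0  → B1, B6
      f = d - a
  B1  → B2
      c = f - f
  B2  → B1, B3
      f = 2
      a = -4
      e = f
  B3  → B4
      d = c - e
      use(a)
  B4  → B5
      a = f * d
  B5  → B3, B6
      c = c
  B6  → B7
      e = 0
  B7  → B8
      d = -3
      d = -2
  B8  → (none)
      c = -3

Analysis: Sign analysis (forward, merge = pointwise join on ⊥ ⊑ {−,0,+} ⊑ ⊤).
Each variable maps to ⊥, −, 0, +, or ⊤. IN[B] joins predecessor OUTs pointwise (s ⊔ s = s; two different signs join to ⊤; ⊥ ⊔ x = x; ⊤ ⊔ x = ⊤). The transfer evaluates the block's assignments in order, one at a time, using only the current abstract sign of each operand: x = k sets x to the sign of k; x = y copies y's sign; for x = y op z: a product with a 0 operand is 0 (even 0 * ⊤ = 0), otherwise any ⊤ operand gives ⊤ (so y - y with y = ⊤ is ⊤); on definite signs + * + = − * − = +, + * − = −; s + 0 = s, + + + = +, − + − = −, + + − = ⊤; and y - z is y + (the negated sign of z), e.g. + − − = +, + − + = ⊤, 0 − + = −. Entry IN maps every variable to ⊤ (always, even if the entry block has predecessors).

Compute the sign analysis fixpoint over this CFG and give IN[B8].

Converged values:
  B0:   IN=(all ⊤)   OUT=(all ⊤)
  B1:   IN=(all ⊤)   OUT=(all ⊤)
  B2:   IN=(all ⊤)   OUT={a:-, e:+, f:+; rest ⊤}
  B3:   IN={e:+, f:+; rest ⊤}   OUT={e:+, f:+; rest ⊤}
  B4:   IN={e:+, f:+; rest ⊤}   OUT={e:+, f:+; rest ⊤}
  B5:   IN={e:+, f:+; rest ⊤}   OUT={e:+, f:+; rest ⊤}
  B6:   IN=(all ⊤)   OUT={e:0; rest ⊤}
  B7:   IN={e:0; rest ⊤}   OUT={d:-, e:0; rest ⊤}
  B8:   IN={d:-, e:0; rest ⊤}   OUT={c:-, d:-, e:0; rest ⊤}

Merge at B8: IN[B8] = OUT[B7] = {a: ⊤, b: ⊤, c: ⊤, d: -, e: 0, f: ⊤}

Answer: {a: ⊤, b: ⊤, c: ⊤, d: -, e: 0, f: ⊤}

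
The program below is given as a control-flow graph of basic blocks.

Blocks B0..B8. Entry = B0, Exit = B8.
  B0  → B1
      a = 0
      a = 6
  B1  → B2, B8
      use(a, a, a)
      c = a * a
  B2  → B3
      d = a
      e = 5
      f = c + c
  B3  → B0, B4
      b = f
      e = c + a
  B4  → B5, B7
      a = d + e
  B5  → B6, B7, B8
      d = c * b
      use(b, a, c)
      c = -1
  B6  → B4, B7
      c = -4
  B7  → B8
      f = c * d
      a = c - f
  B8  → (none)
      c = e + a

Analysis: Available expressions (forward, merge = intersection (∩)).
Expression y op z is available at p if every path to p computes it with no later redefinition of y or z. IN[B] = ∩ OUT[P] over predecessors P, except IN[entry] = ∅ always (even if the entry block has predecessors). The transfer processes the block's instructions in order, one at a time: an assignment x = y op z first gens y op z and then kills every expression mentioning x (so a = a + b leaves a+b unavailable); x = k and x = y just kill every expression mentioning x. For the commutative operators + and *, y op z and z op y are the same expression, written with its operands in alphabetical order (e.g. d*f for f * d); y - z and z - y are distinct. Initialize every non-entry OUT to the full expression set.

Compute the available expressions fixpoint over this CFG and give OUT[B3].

Answer: {a*a, a+c, c+c}

Working:
Per-block solution:
  B0: | IN={} | OUT={}
  B1: | IN={} | OUT={a*a}
  B2: | IN={a*a} | OUT={a*a, c+c}
  B3: | IN={a*a, c+c} | OUT={a*a, a+c, c+c}
  B4: | IN={} | OUT={d+e}
  B5: | IN={d+e} | OUT={}
  B6: | IN={} | OUT={}
  B7: | IN={} | OUT={c*d, c-f}
  B8: | IN={} | OUT={a+e}

Merge at B3: IN[B3] = OUT[B2] = {a*a, c+c}
Applying B3's transfer function to that IN value gives OUT[B3] (row B3 above).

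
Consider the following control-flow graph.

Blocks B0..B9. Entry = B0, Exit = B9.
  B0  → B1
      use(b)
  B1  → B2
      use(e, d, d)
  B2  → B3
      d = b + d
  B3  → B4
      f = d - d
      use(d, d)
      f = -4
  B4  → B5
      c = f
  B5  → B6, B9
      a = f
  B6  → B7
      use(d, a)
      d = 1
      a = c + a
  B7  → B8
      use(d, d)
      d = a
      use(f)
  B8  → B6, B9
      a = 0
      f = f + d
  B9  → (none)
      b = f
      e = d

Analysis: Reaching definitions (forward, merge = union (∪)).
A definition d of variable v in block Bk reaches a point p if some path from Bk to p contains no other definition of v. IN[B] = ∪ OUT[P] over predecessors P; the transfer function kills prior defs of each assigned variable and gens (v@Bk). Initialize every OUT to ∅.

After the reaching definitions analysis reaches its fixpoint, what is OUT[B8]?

Per-block solution:
  B0:  IN={}  OUT={}
  B1:  IN={}  OUT={}
  B2:  IN={}  OUT={d@B2}
  B3:  IN={d@B2}  OUT={d@B2, f@B3}
  B4:  IN={d@B2, f@B3}  OUT={c@B4, d@B2, f@B3}
  B5:  IN={c@B4, d@B2, f@B3}  OUT={a@B5, c@B4, d@B2, f@B3}
  B6:  IN={a@B5, a@B8, c@B4, d@B2, d@B7, f@B3, f@B8}  OUT={a@B6, c@B4, d@B6, f@B3, f@B8}
  B7:  IN={a@B6, c@B4, d@B6, f@B3, f@B8}  OUT={a@B6, c@B4, d@B7, f@B3, f@B8}
  B8:  IN={a@B6, c@B4, d@B7, f@B3, f@B8}  OUT={a@B8, c@B4, d@B7, f@B8}
  B9:  IN={a@B5, a@B8, c@B4, d@B2, d@B7, f@B3, f@B8}  OUT={a@B5, a@B8, b@B9, c@B4, d@B2, d@B7, e@B9, f@B3, f@B8}

Merge at B8: IN[B8] = OUT[B7] = {a@B6, c@B4, d@B7, f@B3, f@B8}
Applying B8's transfer function to that IN value gives OUT[B8] (row B8 above).

Answer: {a@B8, c@B4, d@B7, f@B8}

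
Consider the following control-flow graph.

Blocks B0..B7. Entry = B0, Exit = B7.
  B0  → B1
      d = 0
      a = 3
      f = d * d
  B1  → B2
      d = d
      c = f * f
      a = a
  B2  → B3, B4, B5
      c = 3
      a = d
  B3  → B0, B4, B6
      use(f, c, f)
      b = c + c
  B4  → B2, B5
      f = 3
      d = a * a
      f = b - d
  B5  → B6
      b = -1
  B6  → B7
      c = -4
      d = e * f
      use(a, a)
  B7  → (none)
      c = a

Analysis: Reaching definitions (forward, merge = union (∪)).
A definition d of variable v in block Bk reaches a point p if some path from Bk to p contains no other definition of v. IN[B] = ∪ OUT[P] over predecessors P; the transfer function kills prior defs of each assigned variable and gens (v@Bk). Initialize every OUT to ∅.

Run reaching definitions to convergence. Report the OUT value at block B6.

Converged values:
  B0:  IN={a@B2, b@B3, c@B2, d@B1, d@B4, f@B0, f@B4}  OUT={a@B0, b@B3, c@B2, d@B0, f@B0}
  B1:  IN={a@B0, b@B3, c@B2, d@B0, f@B0}  OUT={a@B1, b@B3, c@B1, d@B1, f@B0}
  B2:  IN={a@B1, a@B2, b@B3, c@B1, c@B2, d@B1, d@B4, f@B0, f@B4}  OUT={a@B2, b@B3, c@B2, d@B1, d@B4, f@B0, f@B4}
  B3:  IN={a@B2, b@B3, c@B2, d@B1, d@B4, f@B0, f@B4}  OUT={a@B2, b@B3, c@B2, d@B1, d@B4, f@B0, f@B4}
  B4:  IN={a@B2, b@B3, c@B2, d@B1, d@B4, f@B0, f@B4}  OUT={a@B2, b@B3, c@B2, d@B4, f@B4}
  B5:  IN={a@B2, b@B3, c@B2, d@B1, d@B4, f@B0, f@B4}  OUT={a@B2, b@B5, c@B2, d@B1, d@B4, f@B0, f@B4}
  B6:  IN={a@B2, b@B3, b@B5, c@B2, d@B1, d@B4, f@B0, f@B4}  OUT={a@B2, b@B3, b@B5, c@B6, d@B6, f@B0, f@B4}
  B7:  IN={a@B2, b@B3, b@B5, c@B6, d@B6, f@B0, f@B4}  OUT={a@B2, b@B3, b@B5, c@B7, d@B6, f@B0, f@B4}

Merge at B6: IN[B6] = OUT[B3] ⊔ OUT[B5] = {a@B2, b@B3, b@B5, c@B2, d@B1, d@B4, f@B0, f@B4}
Applying B6's transfer function to that IN value gives OUT[B6] (row B6 above).

Answer: {a@B2, b@B3, b@B5, c@B6, d@B6, f@B0, f@B4}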